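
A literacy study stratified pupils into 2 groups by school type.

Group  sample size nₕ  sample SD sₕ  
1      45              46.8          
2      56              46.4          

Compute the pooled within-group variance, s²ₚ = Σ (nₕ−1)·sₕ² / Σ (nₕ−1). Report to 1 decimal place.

1: (45−1)·46.8² = 44·2190.24 = 96370.56
2: (56−1)·46.4² = 55·2152.96 = 118412.8
Numerator = 214783.36; denominator = Σ(nₕ−1) = 99.
s²ₚ = 214783.36/99 = 2169.529... → 2169.5.

2169.5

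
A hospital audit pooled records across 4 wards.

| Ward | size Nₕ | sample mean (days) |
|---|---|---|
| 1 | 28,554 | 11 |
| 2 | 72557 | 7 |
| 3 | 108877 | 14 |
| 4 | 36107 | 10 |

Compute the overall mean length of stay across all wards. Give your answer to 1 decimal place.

11.0

N = 246095; weights Wₕ = Nₕ/N = (0.1160, 0.2948, 0.4424, 0.1467).
x̄_st = Σ Wₕ·x̄ₕ = 0.1160·11 + 0.2948·7 + 0.4424·14 + 0.1467·10 ≈ 11.001...
→ 11.0.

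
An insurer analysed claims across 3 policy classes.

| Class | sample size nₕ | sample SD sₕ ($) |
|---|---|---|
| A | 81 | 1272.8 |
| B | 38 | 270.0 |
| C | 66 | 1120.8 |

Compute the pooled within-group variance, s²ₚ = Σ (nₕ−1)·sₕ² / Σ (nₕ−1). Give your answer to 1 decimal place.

A: (81−1)·1272.8² = 80·1620019.84 = 129601587.2
B: (38−1)·270.0² = 37·72900 = 2697300
C: (66−1)·1120.8² = 65·1256192.64 = 81652521.6
Numerator = 213951408.8; denominator = Σ(nₕ−1) = 182.
s²ₚ = 213951408.8/182 = 1175557.191... → 1175557.2.

1175557.2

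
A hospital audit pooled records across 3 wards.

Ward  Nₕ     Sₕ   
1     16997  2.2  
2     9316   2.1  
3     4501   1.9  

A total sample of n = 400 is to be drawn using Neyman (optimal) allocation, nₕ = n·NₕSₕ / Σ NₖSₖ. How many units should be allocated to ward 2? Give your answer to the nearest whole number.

119

Σ NₕSₕ = 16997·2.2 + 9316·2.1 + 4501·1.9 = 65508.9.
Share for 2: 19563.6/65508.9 = 0.29864.
n_2 = 400 × 0.29864 = 119.456... → 119.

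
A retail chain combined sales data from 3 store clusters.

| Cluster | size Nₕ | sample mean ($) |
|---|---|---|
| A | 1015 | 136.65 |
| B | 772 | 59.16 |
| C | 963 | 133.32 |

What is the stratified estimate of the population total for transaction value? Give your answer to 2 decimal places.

A: 1015·136.65 = 138699.75
B: 772·59.16 = 45671.52
C: 963·133.32 = 128387.16
τ̂ = Σ Nₕx̄ₕ = 312758.43.

312758.43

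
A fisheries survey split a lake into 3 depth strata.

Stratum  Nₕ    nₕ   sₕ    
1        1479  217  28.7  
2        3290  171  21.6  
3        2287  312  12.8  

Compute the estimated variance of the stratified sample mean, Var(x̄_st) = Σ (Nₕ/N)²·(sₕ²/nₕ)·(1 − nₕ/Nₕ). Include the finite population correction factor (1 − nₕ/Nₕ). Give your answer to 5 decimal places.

N = 7056; Wₕ = Nₕ/N.
stratum 1: (1479/7056)²·28.7²/217·(1 − 217/1479) = 0.14230313
stratum 2: (3290/7056)²·21.6²/171·(1 − 171/3290) = 0.56234847
stratum 3: (2287/7056)²·12.8²/312·(1 − 312/2287) = 0.04764107
Sum = 0.75229267 → 0.75229.

0.75229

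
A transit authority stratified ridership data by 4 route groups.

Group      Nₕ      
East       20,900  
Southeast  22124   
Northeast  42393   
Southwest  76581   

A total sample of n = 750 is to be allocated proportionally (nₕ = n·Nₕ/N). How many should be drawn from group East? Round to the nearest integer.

N = 20900 + 22124 + 42393 + 76581 = 161998.
n_East = 750·20900/161998 = 96.760... → 97.

97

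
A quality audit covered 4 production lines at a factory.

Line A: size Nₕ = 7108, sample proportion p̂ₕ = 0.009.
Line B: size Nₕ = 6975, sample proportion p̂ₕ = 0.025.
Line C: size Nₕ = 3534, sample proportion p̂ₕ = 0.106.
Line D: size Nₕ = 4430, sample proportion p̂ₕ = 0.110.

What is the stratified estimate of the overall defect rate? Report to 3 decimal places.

N = 7108 + 6975 + 3534 + 4430 = 22047.
Overall proportion = Σ (Nₕ/N)·p̂ₕ.
Σ Nₕp̂ₕ = 63.972 + 174.375 + 374.604 + 487.3 = 1100.251.
1100.251 / 22047 = 0.04990... → 0.050.

0.050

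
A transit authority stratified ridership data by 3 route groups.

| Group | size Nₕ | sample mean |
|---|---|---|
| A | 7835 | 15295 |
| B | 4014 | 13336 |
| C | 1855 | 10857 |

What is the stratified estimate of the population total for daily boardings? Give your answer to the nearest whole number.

A: 7835·15295 = 119836325
B: 4014·13336 = 53530704
C: 1855·10857 = 20139735
τ̂ = Σ Nₕx̄ₕ = 193506764.

193506764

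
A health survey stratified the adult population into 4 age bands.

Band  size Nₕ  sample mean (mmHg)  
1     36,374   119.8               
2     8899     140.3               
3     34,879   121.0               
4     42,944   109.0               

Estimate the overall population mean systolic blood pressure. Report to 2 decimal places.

x̄_st = (Σ Nₕx̄ₕ) / (Σ Nₕ) = (36374·119.8 + 8899·140.3 + 34879·121.0 + 42944·109.0) / 123096
= 14507389.9 / 123096 = 117.8543... → 117.85.

117.85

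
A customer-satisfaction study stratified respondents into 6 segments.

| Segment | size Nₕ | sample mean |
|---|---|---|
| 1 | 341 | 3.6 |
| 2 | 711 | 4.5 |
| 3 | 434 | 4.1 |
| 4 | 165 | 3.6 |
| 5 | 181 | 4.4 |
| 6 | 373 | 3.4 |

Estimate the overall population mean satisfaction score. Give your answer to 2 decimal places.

x̄_st = (Σ Nₕx̄ₕ) / (Σ Nₕ) = (341·3.6 + 711·4.5 + 434·4.1 + 165·3.6 + 181·4.4 + 373·3.4) / 2205
= 8865.1 / 2205 = 4.0205... → 4.02.

4.02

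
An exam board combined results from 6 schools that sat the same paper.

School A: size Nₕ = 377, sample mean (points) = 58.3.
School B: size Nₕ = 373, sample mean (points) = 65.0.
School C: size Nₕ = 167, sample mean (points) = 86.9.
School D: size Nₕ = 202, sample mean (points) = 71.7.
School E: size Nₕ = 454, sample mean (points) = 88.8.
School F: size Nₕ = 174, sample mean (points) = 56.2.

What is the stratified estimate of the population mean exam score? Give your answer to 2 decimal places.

71.73

N = 377 + 373 + 167 + 202 + 454 + 174 = 1747.
Overall mean = Σ (Nₕ/N)·x̄ₕ — weight by population share, not a simple average.
Σ Nₕx̄ₕ = 377·58.3 + 373·65.0 + 167·86.9 + 202·71.7 + 454·88.8 + 174·56.2 = 21979.1 + 24245 + 14512.3 + 14483.4 + 40315.2 + 9778.8 = 125313.8.
Divide by N: 125313.8 / 1747 = 71.7309... → 71.73.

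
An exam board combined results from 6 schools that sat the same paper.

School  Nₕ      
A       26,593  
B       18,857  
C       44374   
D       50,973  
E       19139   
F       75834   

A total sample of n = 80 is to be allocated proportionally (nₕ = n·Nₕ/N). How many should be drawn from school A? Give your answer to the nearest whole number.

9

N = 26593 + 18857 + 44374 + 50973 + 19139 + 75834 = 235770.
n_A = 80·26593/235770 = 9.023... → 9.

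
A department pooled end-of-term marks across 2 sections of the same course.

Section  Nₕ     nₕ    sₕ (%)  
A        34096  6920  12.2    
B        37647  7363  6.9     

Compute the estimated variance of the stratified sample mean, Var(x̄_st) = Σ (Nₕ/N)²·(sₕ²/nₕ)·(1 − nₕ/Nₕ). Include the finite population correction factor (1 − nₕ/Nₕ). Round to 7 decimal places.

N = 71743. Term for each stratum: Wₕ²sₕ²/nₕ·(1−nₕ/Nₕ).
Var(x̄_st) = 0.0038720724 + 0.0014322800 = 0.0053043524 → 0.0053044.

0.0053044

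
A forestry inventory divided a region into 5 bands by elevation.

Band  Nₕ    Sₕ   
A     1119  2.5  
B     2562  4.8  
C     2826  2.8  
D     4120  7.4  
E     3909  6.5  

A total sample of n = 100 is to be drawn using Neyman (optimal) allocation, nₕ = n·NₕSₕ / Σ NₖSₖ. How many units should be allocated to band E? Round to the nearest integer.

Σ NₕSₕ = 1119·2.5 + 2562·4.8 + 2826·2.8 + 4120·7.4 + 3909·6.5 = 78904.4.
Share for E: 25408.5/78904.4 = 0.32202.
n_E = 100 × 0.32202 = 32.202... → 32.

32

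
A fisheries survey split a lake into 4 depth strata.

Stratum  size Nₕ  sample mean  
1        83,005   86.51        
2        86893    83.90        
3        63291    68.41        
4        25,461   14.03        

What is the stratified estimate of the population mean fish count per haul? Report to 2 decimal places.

x̄_st = (Σ Nₕx̄ₕ) / (Σ Nₕ) = (83005·86.51 + 86893·83.90 + 63291·68.41 + 25461·14.03) / 258650
= 19158040.39 / 258650 = 74.0694... → 74.07.

74.07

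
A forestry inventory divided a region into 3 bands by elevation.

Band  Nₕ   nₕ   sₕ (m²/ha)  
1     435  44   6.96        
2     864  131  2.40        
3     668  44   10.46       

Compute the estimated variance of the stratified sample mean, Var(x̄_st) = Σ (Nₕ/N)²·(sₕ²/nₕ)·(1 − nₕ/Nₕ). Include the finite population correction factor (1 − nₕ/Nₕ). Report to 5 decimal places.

N = 1967; Wₕ = Nₕ/N.
band 1: (435/1967)²·6.96²/44·(1 − 44/435) = 0.04839752
band 2: (864/1967)²·2.40²/131·(1 − 131/864) = 0.00719714
band 3: (668/1967)²·10.46²/44·(1 − 44/668) = 0.26789402
Sum = 0.32348869 → 0.32349.

0.32349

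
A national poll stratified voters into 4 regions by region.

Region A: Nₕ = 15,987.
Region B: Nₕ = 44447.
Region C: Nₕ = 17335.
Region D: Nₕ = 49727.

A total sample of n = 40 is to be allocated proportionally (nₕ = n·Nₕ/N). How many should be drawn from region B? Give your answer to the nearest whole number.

14

Share of region B = 44447/127496 = 0.34861.
Allocate 40 × 0.34861 = 13.945... → 14.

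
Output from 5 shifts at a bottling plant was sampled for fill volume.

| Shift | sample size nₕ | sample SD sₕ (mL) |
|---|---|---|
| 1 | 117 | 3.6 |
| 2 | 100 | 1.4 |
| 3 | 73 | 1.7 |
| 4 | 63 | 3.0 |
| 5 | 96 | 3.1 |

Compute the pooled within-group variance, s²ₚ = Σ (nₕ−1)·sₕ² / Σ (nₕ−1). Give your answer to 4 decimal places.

Degrees of freedom: 116 + 99 + 72 + 62 + 95 = 444.
Σ(nₕ−1)sₕ² = 116·12.96 + 99·1.96 + 72·2.89 + 62·9 + 95·9.61 = 3376.43.
s²ₚ = 3376.43 / 444 = 7.604572... → 7.6046.

7.6046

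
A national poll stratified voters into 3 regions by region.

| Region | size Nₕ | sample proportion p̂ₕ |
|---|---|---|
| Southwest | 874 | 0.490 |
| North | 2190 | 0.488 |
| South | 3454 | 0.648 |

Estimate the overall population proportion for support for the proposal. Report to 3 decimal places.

Wₕ = Nₕ/N with N = 6518: 0.1341, 0.3360, 0.5299.
p̂_st = 0.1341·0.490 + 0.3360·0.488 + 0.5299·0.648 ≈ 0.57305... → 0.573.

0.573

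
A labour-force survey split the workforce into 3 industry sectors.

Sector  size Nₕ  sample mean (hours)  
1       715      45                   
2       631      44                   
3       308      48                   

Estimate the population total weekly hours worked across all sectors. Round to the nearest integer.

1: 715·45 = 32175
2: 631·44 = 27764
3: 308·48 = 14784
τ̂ = Σ Nₕx̄ₕ = 74723.

74723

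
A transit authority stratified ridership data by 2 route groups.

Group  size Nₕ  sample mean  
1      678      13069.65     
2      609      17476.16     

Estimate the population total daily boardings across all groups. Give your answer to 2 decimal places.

1: 678·13069.65 = 8861222.7
2: 609·17476.16 = 10642981.44
τ̂ = Σ Nₕx̄ₕ = 19504204.14.

19504204.14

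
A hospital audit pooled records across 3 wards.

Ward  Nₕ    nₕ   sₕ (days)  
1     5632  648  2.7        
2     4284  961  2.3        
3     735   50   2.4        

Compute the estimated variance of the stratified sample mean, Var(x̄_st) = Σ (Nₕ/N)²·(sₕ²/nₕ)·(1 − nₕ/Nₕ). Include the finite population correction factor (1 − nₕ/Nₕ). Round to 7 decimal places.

N = 10651; Wₕ = Nₕ/N.
ward 1: (5632/10651)²·2.7²/648·(1 − 648/5632) = 0.0027836359
ward 2: (4284/10651)²·2.3²/961·(1 − 961/4284) = 0.0006907666
ward 3: (735/10651)²·2.4²/50·(1 − 50/735) = 0.0005112692
Sum = 0.0039856717 → 0.0039857.

0.0039857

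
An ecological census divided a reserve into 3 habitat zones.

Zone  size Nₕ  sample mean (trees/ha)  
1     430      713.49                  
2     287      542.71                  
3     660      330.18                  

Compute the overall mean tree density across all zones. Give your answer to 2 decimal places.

494.17

x̄_st = (Σ Nₕx̄ₕ) / (Σ Nₕ) = (430·713.49 + 287·542.71 + 660·330.18) / 1377
= 680477.27 / 1377 = 494.1738... → 494.17.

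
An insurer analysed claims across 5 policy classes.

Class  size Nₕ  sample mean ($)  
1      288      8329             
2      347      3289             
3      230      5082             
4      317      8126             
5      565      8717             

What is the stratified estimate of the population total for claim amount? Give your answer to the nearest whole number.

12209942

Population total = Σ Nₕ·x̄ₕ (each stratum's size times its mean).
288·8329 + 347·3289 + 230·5082 + 317·8126 + 565·8717 = 2398752 + 1141283 + 1168860 + 2575942 + 4925105 = 12209942.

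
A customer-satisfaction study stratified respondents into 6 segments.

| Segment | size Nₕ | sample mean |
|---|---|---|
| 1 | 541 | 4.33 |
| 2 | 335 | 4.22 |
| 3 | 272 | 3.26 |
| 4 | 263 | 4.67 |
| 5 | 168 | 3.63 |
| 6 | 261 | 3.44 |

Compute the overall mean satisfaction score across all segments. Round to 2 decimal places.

4.01

N = 1840; weights Wₕ = Nₕ/N = (0.2940, 0.1821, 0.1478, 0.1429, 0.0913, 0.1418).
x̄_st = Σ Wₕ·x̄ₕ = 0.2940·4.33 + 0.1821·4.22 + 0.1478·3.26 + 0.1429·4.67 + 0.0913·3.63 + 0.1418·3.44 ≈ 4.0102...
→ 4.01.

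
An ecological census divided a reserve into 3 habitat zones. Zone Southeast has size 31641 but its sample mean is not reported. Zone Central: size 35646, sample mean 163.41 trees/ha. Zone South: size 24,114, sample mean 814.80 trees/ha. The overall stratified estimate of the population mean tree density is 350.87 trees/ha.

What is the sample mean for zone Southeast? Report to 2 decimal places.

208.49

N = 31641 + 35646 + 24114 = 91401.
Overall total = μ·N = 350.87·91401 = 32069868.87.
Subtract the known strata: 35646·163.41 + 24114·814.80 = 25473000.06.
Remaining total for zone Southeast: 32069868.87 − 25473000.06 = 6596868.81.
Divide by its size: 6596868.81 / 31641 = 208.4912... → 208.49.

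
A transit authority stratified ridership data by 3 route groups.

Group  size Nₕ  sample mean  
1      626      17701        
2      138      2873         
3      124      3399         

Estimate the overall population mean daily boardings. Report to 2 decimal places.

x̄_st = (Σ Nₕx̄ₕ) / (Σ Nₕ) = (626·17701 + 138·2873 + 124·3399) / 888
= 11898776 / 888 = 13399.5225... → 13399.52.

13399.52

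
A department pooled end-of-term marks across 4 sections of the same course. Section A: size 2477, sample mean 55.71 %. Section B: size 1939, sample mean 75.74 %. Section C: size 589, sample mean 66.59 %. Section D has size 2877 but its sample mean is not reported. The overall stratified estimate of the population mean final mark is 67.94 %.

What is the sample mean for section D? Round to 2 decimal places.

73.49

N = 2477 + 1939 + 589 + 2877 = 7882.
Overall total = μ·N = 67.94·7882 = 535503.08.
Subtract the known strata: 2477·55.71 + 1939·75.74 + 589·66.59 = 324075.04.
Remaining total for section D: 535503.08 − 324075.04 = 211428.04.
Divide by its size: 211428.04 / 2877 = 73.4891... → 73.49.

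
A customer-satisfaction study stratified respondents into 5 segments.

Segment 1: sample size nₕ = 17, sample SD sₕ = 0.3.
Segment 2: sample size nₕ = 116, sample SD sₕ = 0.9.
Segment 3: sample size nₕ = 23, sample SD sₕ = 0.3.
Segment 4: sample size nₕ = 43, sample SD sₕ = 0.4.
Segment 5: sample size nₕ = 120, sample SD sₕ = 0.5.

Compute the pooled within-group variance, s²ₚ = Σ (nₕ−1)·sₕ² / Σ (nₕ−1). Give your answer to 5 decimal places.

0.42369

1: (17−1)·0.3² = 16·0.09 = 1.44
2: (116−1)·0.9² = 115·0.81 = 93.15
3: (23−1)·0.3² = 22·0.09 = 1.98
4: (43−1)·0.4² = 42·0.16 = 6.72
5: (120−1)·0.5² = 119·0.25 = 29.75
Numerator = 133.04; denominator = Σ(nₕ−1) = 314.
s²ₚ = 133.04/314 = 0.4236943... → 0.42369.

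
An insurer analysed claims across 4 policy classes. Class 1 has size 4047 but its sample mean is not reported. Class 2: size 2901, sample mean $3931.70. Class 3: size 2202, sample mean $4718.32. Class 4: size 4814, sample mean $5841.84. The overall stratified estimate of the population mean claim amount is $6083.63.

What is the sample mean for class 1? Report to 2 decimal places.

N = 4047 + 2901 + 2202 + 4814 = 13964.
Overall total = μ·N = 6083.63·13964 = 84951809.32.
Subtract the known strata: 2901·3931.70 + 2202·4718.32 + 4814·5841.84 = 49918220.1.
Remaining total for class 1: 84951809.32 − 49918220.1 = 35033589.22.
Divide by its size: 35033589.22 / 4047 = 8656.6813... → 8656.68.

8656.68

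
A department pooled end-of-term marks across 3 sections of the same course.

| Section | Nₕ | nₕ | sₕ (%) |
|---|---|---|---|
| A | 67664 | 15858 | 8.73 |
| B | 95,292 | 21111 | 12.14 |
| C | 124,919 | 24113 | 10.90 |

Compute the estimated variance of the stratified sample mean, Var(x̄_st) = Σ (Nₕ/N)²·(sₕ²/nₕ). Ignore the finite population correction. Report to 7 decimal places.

N = 287875. Term for each stratum: Wₕ²sₕ²/nₕ.
Var(x̄_st) = 0.0002655141 + 0.0007649509 + 0.0009277925 = 0.0019582574 → 0.0019583.

0.0019583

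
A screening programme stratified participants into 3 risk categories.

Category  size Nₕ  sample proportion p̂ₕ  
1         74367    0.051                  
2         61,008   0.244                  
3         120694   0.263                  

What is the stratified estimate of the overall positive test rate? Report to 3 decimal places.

0.197

N = 74367 + 61008 + 120694 = 256069.
Overall proportion = Σ (Nₕ/N)·p̂ₕ.
Σ Nₕp̂ₕ = 3792.717 + 14885.952 + 31742.522 = 50421.191.
50421.191 / 256069 = 0.19690... → 0.197.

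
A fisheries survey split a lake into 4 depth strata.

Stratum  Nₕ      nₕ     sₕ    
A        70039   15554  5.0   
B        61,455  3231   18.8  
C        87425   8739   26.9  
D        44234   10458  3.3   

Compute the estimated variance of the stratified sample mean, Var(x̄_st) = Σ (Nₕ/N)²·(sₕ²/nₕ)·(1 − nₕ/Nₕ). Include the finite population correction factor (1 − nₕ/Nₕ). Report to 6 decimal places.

N = 263153. Term for each stratum: Wₕ²sₕ²/nₕ·(1−nₕ/Nₕ).
Var(x̄_st) = 0.000088572 + 0.005652250 + 0.008225443 + 0.000022466 = 0.013988731 → 0.013989.

0.013989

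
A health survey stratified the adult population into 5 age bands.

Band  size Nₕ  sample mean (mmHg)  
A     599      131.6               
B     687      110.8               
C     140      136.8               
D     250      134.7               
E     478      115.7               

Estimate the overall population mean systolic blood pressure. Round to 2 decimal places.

122.14

N = 599 + 687 + 140 + 250 + 478 = 2154.
Weight each subgroup mean by Nₕ/N and sum.
Σ Nₕx̄ₕ = 599·131.6 + 687·110.8 + 140·136.8 + 250·134.7 + 478·115.7 = 78828.4 + 76119.6 + 19152 + 33675 + 55304.6 = 263079.6.
Divide by N: 263079.6 / 2154 = 122.1354... → 122.14.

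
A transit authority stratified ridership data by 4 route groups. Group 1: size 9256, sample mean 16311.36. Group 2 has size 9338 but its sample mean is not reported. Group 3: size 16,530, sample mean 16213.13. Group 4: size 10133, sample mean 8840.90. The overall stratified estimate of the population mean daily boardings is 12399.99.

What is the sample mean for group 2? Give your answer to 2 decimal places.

Σ Nₕx̄ₕ = N·μ, so 9338·x̄_2 = 45257·12399.99 − (9256·16311.36 + 16530·16213.13 + 10133·8840.90).
= 561186347.43 − 508565826.76 = 52620520.67.
x̄_2 = 52620520.67 / 9338 = 5635.0954... → 5635.10.

5635.10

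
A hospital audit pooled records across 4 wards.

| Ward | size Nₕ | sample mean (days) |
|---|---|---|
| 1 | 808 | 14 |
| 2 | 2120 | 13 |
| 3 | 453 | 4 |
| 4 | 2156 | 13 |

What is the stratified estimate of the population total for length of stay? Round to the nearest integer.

Estimate total by summing Nₕ·x̄ₕ over strata.
808·14 + 2120·13 + 453·4 + 2156·13 = 11312 + 27560 + 1812 + 28028 = 68712.

68712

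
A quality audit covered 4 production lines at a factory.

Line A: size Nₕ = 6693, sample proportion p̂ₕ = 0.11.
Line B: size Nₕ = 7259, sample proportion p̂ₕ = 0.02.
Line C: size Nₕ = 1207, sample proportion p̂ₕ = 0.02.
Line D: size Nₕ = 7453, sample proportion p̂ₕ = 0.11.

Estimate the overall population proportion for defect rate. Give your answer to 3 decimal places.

Wₕ = Nₕ/N with N = 22612: 0.2960, 0.3210, 0.0534, 0.3296.
p̂_st = 0.2960·0.11 + 0.3210·0.02 + 0.0534·0.02 + 0.3296·0.11 ≈ 0.07630... → 0.076.

0.076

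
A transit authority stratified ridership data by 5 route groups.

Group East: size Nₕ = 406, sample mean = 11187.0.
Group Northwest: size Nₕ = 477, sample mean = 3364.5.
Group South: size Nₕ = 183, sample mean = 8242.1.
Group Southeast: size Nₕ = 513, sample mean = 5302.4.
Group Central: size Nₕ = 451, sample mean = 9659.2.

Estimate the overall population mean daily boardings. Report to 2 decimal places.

7256.91

N = 406 + 477 + 183 + 513 + 451 = 2030.
The stratified mean weights each stratum mean by its population share Nₕ/N.
Σ Nₕx̄ₕ = 406·11187.0 + 477·3364.5 + 183·8242.1 + 513·5302.4 + 451·9659.2 = 4541922 + 1604866.5 + 1508304.3 + 2720131.2 + 4356299.2 = 14731523.2.
Divide by N: 14731523.2 / 2030 = 7256.9080... → 7256.91.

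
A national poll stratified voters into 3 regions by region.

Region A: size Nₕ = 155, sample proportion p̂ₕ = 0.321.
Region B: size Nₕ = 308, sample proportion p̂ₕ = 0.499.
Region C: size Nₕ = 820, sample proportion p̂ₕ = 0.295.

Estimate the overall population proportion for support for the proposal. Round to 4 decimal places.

N = 155 + 308 + 820 = 1283.
Overall proportion = Σ (Nₕ/N)·p̂ₕ.
Σ Nₕp̂ₕ = 49.755 + 153.692 + 241.9 = 445.347.
445.347 / 1283 = 0.347114... → 0.3471.

0.3471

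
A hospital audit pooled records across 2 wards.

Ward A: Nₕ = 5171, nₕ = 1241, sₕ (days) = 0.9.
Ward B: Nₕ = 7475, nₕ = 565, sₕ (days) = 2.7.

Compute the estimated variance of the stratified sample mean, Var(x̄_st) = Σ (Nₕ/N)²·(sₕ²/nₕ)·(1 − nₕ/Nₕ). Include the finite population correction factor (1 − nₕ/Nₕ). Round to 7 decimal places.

N = 12646. Term for each stratum: Wₕ²sₕ²/nₕ·(1−nₕ/Nₕ).
Var(x̄_st) = 0.0000829419 + 0.0041673691 = 0.0042503110 → 0.0042503.

0.0042503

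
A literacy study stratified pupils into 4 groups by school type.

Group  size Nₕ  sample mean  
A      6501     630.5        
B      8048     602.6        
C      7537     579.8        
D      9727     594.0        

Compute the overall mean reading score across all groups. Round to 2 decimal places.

600.27

N = 6501 + 8048 + 7537 + 9727 = 31813.
The stratified mean weights each stratum mean by its population share Nₕ/N.
Σ Nₕx̄ₕ = 6501·630.5 + 8048·602.6 + 7537·579.8 + 9727·594.0 = 4098880.5 + 4849724.8 + 4369952.6 + 5777838 = 19096395.9.
Divide by N: 19096395.9 / 31813 = 600.2702... → 600.27.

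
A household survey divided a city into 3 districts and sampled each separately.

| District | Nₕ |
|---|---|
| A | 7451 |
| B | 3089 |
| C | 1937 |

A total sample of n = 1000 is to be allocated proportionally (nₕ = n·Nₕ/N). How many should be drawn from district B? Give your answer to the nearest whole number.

248

Share of district B = 3089/12477 = 0.24758.
Allocate 1000 × 0.24758 = 247.576... → 248.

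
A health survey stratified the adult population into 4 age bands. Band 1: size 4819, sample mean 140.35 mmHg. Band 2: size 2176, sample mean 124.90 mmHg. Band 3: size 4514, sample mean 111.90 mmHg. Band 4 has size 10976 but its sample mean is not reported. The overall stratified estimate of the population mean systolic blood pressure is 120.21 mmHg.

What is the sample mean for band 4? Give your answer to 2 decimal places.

N = 4819 + 2176 + 4514 + 10976 = 22485.
Overall total = μ·N = 120.21·22485 = 2702921.85.
Subtract the known strata: 4819·140.35 + 2176·124.90 + 4514·111.90 = 1453245.65.
Remaining total for band 4: 2702921.85 − 1453245.65 = 1249676.2.
Divide by its size: 1249676.2 / 10976 = 113.8553... → 113.86.

113.86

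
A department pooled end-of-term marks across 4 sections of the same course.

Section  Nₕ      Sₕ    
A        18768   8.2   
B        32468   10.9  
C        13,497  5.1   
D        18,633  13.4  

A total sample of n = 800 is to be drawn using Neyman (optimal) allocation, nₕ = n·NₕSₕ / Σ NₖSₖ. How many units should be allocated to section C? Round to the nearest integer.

67

Σ NₕSₕ = 18768·8.2 + 32468·10.9 + 13497·5.1 + 18633·13.4 = 826315.7.
Share for C: 68834.7/826315.7 = 0.08330.
n_C = 800 × 0.08330 = 66.643... → 67.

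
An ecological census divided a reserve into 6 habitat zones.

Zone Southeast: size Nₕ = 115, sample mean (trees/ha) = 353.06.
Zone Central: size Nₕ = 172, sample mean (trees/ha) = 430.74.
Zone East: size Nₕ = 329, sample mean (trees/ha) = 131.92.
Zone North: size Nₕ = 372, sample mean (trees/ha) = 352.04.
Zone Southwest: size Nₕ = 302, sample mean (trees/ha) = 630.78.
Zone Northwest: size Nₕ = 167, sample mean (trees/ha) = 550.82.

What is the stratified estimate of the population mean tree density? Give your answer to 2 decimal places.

N = 115 + 172 + 329 + 372 + 302 + 167 = 1457.
The stratified mean weights each stratum mean by its population share Nₕ/N.
Σ Nₕx̄ₕ = 115·353.06 + 172·430.74 + 329·131.92 + 372·352.04 + 302·630.78 + 167·550.82 = 40601.9 + 74087.28 + 43401.68 + 130958.88 + 190495.56 + 91986.94 = 571532.24.
Divide by N: 571532.24 / 1457 = 392.2665... → 392.27.

392.27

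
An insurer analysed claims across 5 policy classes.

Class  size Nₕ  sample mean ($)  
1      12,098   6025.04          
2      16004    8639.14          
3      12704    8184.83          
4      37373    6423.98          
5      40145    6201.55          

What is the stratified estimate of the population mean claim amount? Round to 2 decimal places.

6796.39

N = 12098 + 16004 + 12704 + 37373 + 40145 = 118324.
Weight each subgroup mean by Nₕ/N and sum.
Σ Nₕx̄ₕ = 12098·6025.04 + 16004·8639.14 + 12704·8184.83 + 37373·6423.98 + 40145·6201.55 = 72890933.92 + 138260796.56 + 103980080.32 + 240083404.54 + 248961224.75 = 804176440.09.
Divide by N: 804176440.09 / 118324 = 6796.3933... → 6796.39.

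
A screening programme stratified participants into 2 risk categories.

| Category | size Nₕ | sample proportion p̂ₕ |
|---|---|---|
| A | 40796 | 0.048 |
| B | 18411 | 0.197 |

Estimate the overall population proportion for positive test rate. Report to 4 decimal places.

0.0943

Wₕ = Nₕ/N with N = 59207: 0.6890, 0.3110.
p̂_st = 0.6890·0.048 + 0.3110·0.197 ≈ 0.094333... → 0.0943.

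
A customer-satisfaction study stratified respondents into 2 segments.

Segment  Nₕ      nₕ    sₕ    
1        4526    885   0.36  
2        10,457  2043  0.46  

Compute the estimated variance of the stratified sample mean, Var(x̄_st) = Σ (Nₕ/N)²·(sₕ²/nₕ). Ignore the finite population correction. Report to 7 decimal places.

0.0000638

N = 14983. Term for each stratum: Wₕ²sₕ²/nₕ.
Var(x̄_st) = 0.0000133627 + 0.0000504503 = 0.0000638130 → 0.0000638.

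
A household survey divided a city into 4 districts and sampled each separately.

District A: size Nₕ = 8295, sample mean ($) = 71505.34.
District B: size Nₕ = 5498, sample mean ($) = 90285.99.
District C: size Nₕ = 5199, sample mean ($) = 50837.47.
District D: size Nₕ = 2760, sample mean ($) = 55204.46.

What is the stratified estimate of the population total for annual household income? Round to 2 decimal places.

1506197484.45

A: 8295·71505.34 = 593136795.3
B: 5498·90285.99 = 496392373.02
C: 5199·50837.47 = 264304006.53
D: 2760·55204.46 = 152364309.6
τ̂ = Σ Nₕx̄ₕ = 1506197484.45.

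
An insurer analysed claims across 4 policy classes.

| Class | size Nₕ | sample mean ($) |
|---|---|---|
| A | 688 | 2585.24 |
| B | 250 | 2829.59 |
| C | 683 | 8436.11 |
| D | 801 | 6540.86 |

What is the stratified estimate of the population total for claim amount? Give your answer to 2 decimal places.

13487134.61

Estimate total by summing Nₕ·x̄ₕ over strata.
688·2585.24 + 250·2829.59 + 683·8436.11 + 801·6540.86 = 1778645.12 + 707397.5 + 5761863.13 + 5239228.86 = 13487134.61.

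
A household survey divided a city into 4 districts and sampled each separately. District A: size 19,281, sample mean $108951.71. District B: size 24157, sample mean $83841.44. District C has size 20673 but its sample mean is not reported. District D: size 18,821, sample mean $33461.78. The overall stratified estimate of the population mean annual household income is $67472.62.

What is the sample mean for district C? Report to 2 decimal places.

40623.01

Σ Nₕx̄ₕ = N·μ, so 20673·x̄_C = 82932·67472.62 − (19281·108951.71 + 24157·83841.44 + 18821·33461.78).
= 5595639321.84 − 4755839747.97 = 839799573.87.
x̄_C = 839799573.87 / 20673 = 40623.0143... → 40623.01.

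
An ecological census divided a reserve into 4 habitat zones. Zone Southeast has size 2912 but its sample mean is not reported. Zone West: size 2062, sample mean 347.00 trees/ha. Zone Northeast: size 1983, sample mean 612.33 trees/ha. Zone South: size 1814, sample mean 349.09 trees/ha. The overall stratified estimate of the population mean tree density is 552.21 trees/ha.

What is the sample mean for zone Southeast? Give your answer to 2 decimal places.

783.11

N = 2912 + 2062 + 1983 + 1814 = 8771.
Overall total = μ·N = 552.21·8771 = 4843433.91.
Subtract the known strata: 2062·347.00 + 1983·612.33 + 1814·349.09 = 2563013.65.
Remaining total for zone Southeast: 4843433.91 − 2563013.65 = 2280420.26.
Divide by its size: 2280420.26 / 2912 = 783.1114... → 783.11.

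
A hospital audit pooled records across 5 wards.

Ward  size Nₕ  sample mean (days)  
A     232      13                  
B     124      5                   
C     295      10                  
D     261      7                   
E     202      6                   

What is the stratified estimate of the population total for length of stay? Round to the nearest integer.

9625

A: 232·13 = 3016
B: 124·5 = 620
C: 295·10 = 2950
D: 261·7 = 1827
E: 202·6 = 1212
τ̂ = Σ Nₕx̄ₕ = 9625.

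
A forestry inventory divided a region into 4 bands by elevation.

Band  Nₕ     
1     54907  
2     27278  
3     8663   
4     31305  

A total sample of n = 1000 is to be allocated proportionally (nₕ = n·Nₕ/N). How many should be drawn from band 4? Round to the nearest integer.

256

Share of band 4 = 31305/122153 = 0.25628.
Allocate 1000 × 0.25628 = 256.277... → 256.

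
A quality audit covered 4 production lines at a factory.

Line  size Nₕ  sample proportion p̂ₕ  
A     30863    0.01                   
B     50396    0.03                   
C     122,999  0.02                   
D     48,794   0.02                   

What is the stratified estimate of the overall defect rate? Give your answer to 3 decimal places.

0.021

N = 30863 + 50396 + 122999 + 48794 = 253052.
Overall proportion = Σ (Nₕ/N)·p̂ₕ.
Σ Nₕp̂ₕ = 308.63 + 1511.88 + 2459.98 + 975.88 = 5256.37.
5256.37 / 253052 = 0.02077... → 0.021.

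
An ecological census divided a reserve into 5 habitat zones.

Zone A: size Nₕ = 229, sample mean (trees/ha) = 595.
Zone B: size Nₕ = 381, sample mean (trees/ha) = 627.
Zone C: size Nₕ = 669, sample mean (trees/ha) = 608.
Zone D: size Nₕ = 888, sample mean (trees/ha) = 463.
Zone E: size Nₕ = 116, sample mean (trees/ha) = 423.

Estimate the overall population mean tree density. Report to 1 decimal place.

544.1

N = 229 + 381 + 669 + 888 + 116 = 2283.
The stratified mean weights each stratum mean by its population share Nₕ/N.
Σ Nₕx̄ₕ = 229·595 + 381·627 + 669·608 + 888·463 + 116·423 = 136255 + 238887 + 406752 + 411144 + 49068 = 1242106.
Divide by N: 1242106 / 2283 = 544.067... → 544.1.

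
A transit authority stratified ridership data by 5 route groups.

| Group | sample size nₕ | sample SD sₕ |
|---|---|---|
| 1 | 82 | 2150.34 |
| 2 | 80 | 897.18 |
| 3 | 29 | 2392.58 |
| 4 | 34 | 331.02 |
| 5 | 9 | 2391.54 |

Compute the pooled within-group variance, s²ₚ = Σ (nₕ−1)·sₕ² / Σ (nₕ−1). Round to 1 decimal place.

1: (82−1)·2150.34² = 81·4623962.1156 = 374540931.3636
2: (80−1)·897.18² = 79·804931.9524 = 63589624.2396
3: (29−1)·2392.58² = 28·5724439.0564 = 160284293.5792
4: (34−1)·331.02² = 33·109574.2404 = 3615949.9332
5: (9−1)·2391.54² = 8·5719463.5716 = 45755708.5728
Numerator = 647786507.6884; denominator = Σ(nₕ−1) = 229.
s²ₚ = 647786507.6884/229 = 2828762.042... → 2828762.0.

2828762.0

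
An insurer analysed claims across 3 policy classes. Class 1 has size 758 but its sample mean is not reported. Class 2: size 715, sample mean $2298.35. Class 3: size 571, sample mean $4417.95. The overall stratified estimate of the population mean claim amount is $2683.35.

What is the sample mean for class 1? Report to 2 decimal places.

Σ Nₕx̄ₕ = N·μ, so 758·x̄_1 = 2044·2683.35 − (715·2298.35 + 571·4417.95).
= 5484767.4 − 4165969.7 = 1318797.7.
x̄_1 = 1318797.7 / 758 = 1739.8387... → 1739.84.

1739.84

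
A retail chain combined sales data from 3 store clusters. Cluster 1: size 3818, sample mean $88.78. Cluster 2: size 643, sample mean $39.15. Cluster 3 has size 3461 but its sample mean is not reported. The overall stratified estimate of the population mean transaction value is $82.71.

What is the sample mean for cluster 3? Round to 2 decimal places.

84.11

N = 3818 + 643 + 3461 = 7922.
Overall total = μ·N = 82.71·7922 = 655228.62.
Subtract the known strata: 3818·88.78 + 643·39.15 = 364135.49.
Remaining total for cluster 3: 655228.62 − 364135.49 = 291093.13.
Divide by its size: 291093.13 / 3461 = 84.1067... → 84.11.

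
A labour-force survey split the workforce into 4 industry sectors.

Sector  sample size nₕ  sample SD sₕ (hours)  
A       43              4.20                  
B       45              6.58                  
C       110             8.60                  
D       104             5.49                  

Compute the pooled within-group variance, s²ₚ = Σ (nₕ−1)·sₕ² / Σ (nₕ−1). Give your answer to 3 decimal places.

46.349

A: (43−1)·4.20² = 42·17.64 = 740.88
B: (45−1)·6.58² = 44·43.2964 = 1905.0416
C: (110−1)·8.60² = 109·73.96 = 8061.64
D: (104−1)·5.49² = 103·30.1401 = 3104.4303
Numerator = 13811.9919; denominator = Σ(nₕ−1) = 298.
s²ₚ = 13811.9919/298 = 46.34897... → 46.349.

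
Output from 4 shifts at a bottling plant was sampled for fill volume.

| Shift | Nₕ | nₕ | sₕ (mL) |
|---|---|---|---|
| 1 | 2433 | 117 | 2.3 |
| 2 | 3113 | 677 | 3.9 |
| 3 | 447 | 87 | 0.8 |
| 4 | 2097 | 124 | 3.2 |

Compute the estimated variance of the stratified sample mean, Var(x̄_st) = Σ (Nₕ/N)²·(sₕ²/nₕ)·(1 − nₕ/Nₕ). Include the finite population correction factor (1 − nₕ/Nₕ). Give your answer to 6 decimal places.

N = 8090. Term for each stratum: Wₕ²sₕ²/nₕ·(1−nₕ/Nₕ).
Var(x̄_st) = 0.003892722 + 0.002603154 + 0.000018087 + 0.005220436 = 0.011734400 → 0.011734.

0.011734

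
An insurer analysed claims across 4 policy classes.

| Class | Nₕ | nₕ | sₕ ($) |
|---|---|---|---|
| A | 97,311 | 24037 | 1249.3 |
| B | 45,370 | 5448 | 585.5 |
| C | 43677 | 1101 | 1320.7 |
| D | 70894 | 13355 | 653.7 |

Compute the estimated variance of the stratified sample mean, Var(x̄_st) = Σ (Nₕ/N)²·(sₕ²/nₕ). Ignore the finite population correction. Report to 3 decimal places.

59.346

N = 257252; Wₕ = Nₕ/N.
class A: (97311/257252)²·1249.3²/24037 = 9.290938
class B: (45370/257252)²·585.5²/5448 = 1.957207
class C: (43677/257252)²·1320.7²/1101 = 45.667698
class D: (70894/257252)²·653.7²/13355 = 2.430046
Sum = 59.345889 → 59.346.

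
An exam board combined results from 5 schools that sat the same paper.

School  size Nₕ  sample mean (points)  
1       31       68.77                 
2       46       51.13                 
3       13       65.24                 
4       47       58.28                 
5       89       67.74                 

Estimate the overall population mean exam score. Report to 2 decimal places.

x̄_st = (Σ Nₕx̄ₕ) / (Σ Nₕ) = (31·68.77 + 46·51.13 + 13·65.24 + 47·58.28 + 89·67.74) / 226
= 14099.99 / 226 = 62.3893... → 62.39.

62.39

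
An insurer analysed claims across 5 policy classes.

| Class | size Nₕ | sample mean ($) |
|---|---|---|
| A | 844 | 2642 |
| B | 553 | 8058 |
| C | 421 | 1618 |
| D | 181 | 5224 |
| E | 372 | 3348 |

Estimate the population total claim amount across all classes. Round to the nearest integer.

9558100

A: 844·2642 = 2229848
B: 553·8058 = 4456074
C: 421·1618 = 681178
D: 181·5224 = 945544
E: 372·3348 = 1245456
τ̂ = Σ Nₕx̄ₕ = 9558100.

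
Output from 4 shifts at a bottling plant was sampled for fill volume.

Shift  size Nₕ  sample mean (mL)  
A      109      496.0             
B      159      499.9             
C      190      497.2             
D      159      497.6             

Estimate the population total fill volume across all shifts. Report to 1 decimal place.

307134.5

A: 109·496.0 = 54064
B: 159·499.9 = 79484.1
C: 190·497.2 = 94468
D: 159·497.6 = 79118.4
τ̂ = Σ Nₕx̄ₕ = 307134.5.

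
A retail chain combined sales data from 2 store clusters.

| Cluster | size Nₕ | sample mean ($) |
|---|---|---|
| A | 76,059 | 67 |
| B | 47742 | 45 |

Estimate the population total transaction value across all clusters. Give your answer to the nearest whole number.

A: 76059·67 = 5095953
B: 47742·45 = 2148390
τ̂ = Σ Nₕx̄ₕ = 7244343.

7244343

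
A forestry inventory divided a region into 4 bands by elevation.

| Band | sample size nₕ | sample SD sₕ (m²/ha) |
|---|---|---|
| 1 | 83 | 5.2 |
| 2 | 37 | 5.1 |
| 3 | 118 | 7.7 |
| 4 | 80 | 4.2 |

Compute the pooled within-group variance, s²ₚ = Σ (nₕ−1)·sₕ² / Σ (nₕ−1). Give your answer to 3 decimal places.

1: (83−1)·5.2² = 82·27.04 = 2217.28
2: (37−1)·5.1² = 36·26.01 = 936.36
3: (118−1)·7.7² = 117·59.29 = 6936.93
4: (80−1)·4.2² = 79·17.64 = 1393.56
Numerator = 11484.13; denominator = Σ(nₕ−1) = 314.
s²ₚ = 11484.13/314 = 36.57366... → 36.574.

36.574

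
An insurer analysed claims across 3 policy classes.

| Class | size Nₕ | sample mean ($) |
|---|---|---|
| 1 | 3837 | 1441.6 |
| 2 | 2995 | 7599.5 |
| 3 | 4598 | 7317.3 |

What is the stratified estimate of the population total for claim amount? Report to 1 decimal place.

1: 3837·1441.6 = 5531419.2
2: 2995·7599.5 = 22760502.5
3: 4598·7317.3 = 33644945.4
τ̂ = Σ Nₕx̄ₕ = 61936867.1.

61936867.1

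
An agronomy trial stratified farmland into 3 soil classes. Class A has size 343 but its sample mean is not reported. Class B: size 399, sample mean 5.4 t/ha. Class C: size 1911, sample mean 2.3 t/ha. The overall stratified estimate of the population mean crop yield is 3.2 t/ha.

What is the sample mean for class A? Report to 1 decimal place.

N = 343 + 399 + 1911 = 2653.
Overall total = μ·N = 3.2·2653 = 8489.6.
Subtract the known strata: 399·5.4 + 1911·2.3 = 6549.9.
Remaining total for class A: 8489.6 − 6549.9 = 1939.7.
Divide by its size: 1939.7 / 343 = 5.655... → 5.7.

5.7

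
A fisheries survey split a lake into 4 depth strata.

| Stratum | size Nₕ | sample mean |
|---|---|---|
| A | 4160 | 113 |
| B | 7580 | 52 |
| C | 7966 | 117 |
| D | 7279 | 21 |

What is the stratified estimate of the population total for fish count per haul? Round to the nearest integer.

A: 4160·113 = 470080
B: 7580·52 = 394160
C: 7966·117 = 932022
D: 7279·21 = 152859
τ̂ = Σ Nₕx̄ₕ = 1949121.

1949121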